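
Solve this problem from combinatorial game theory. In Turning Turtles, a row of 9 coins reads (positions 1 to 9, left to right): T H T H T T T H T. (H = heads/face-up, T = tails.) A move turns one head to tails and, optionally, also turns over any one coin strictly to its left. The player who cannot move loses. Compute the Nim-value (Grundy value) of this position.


Coins: T H T H T T T H T
Key fact: a single head at position k behaves exactly like a Nim heap of size k (turning it to T and optionally flipping a coin at j < k corresponds to moving the heap from k to j, or to 0), and heads combine as a disjunctive sum (two heads at the same place would cancel, matching j XOR j = 0). So the Nim-value is the XOR of the 1-indexed positions of the heads.
Face-up positions (1-indexed): [2, 4, 8]
XOR 0 with 2: 0 XOR 2 = 2
XOR 2 with 4: 2 XOR 4 = 6
XOR 6 with 8: 6 XOR 8 = 14
Nim-value = 14

14


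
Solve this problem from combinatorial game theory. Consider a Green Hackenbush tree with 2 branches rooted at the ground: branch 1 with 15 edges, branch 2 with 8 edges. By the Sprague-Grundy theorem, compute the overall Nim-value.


The tree has 2 branches from the ground vertex.
In Green Hackenbush, the Nim-value of a simple path of length k is k.
Branch 1: length 15, Nim-value = 15
Branch 2: length 8, Nim-value = 8
Total Nim-value = XOR of all branch values:
0 XOR 15 = 15
15 XOR 8 = 7
Nim-value of the tree = 7

7


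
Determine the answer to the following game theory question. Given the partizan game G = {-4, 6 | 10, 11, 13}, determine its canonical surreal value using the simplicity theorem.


Left options: {-4, 6}, max = 6
Right options: {10, 11, 13}, min = 10
All options are numbers and max(Left) < min(Right), so by the simplicity theorem the value is the simplest (earliest-born) number strictly between 6 and 10.
Integers 7 through 9 all lie strictly between 6 and 10.
Among integers, the simplest (lowest birthday = smallest |n|; 0 is born on day 0, +-n on day n) is 7.
No non-integer in the interval can be simpler: if x is a non-integer in the interval, then floor(x) or ceil(x) also lies in the interval (the interval contains an integer), and both are proper prefixes of x's sign expansion, i.e. born earlier. So the game value is 7.
Game value = 7

7


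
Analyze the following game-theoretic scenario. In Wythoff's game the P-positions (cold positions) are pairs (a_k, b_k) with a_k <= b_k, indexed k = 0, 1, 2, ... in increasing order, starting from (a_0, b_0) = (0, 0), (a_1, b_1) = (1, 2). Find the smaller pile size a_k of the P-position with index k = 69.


By Wythoff's theorem, a_k = floor(k * phi) and b_k = floor(k * phi^2) = a_k + k, where phi = (1 + sqrt(5))/2 is the golden ratio.
phi = (1 + sqrt(5))/2 = 1.618034
k = 69
k * phi = 69 * 1.618034 = 111.644345
a_69 = floor(k * phi) = 111

111


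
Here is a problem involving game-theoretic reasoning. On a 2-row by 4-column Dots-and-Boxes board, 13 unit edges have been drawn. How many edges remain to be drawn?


Grid: 2 x 4 boxes, i.e. 3 rows and 5 columns of dots.
Horizontal edges: (rows + 1) * cols = 3 * 4 = 12
Vertical edges: rows * (cols + 1) = 2 * 5 = 10
Total edges: 12 + 10 = 22
Edges drawn: 13
Remaining: 22 - 13 = 9

9


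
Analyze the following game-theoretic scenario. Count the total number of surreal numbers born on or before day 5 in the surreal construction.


Day 0: {|} = 0 is born. Count = 1.
Day n: the number of surreal numbers born by day n is 2^(n+1) - 1.
By day 0: 2^1 - 1 = 1
By day 1: 2^2 - 1 = 3
By day 2: 2^3 - 1 = 7
By day 3: 2^4 - 1 = 15
By day 4: 2^5 - 1 = 31
By day 5: 2^6 - 1 = 63
By day 5: 63 surreal numbers.

63


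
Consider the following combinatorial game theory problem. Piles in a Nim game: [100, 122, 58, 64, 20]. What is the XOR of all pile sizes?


We need the XOR (exclusive or) of all pile sizes.
After XOR-ing pile 1 (size 100): 0 XOR 100 = 100
After XOR-ing pile 2 (size 122): 100 XOR 122 = 30
After XOR-ing pile 3 (size 58): 30 XOR 58 = 36
After XOR-ing pile 4 (size 64): 36 XOR 64 = 100
After XOR-ing pile 5 (size 20): 100 XOR 20 = 112
The Nim-value of this position is 112.

112


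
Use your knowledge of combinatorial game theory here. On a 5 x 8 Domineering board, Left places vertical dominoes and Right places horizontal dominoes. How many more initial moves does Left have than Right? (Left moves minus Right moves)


Board is 5 x 8 (rows x cols).
Left (vertical) placements: (rows-1) * cols = 4 * 8 = 32
Right (horizontal) placements: rows * (cols-1) = 5 * 7 = 35
Advantage = Left - Right = 32 - 35 = -3

-3


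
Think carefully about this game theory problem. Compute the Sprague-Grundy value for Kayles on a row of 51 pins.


Kayles: a move removes 1 or 2 adjacent pins from a contiguous row.
Removing pins from a row of k leaves two independent rows (a, b) with a + b = k - 1 (one pin) or a + b = k - 2 (two pins); an end removal gives a = 0.
By Sprague-Grundy, G(k) = mex{ G(a) XOR G(b) } over all these splits. G(0) = 0.
G(1): splits (0,0):0^0=0 -> mex({0}) = 1
G(2): splits (0,1):0^1=1 (0,0):0^0=0 -> mex({0, 1}) = 2
G(3): splits (0,2):0^2=2 (1,1):1^1=0 (0,1):0^1=1 -> mex({0, 1, 2}) = 3
G(4): splits (0,3):0^3=3 (1,2):1^2=3 (0,2):0^2=2 (1,1):1^1=0 -> mex({0, 2, 3}) = 1
G(5): splits (0,4):0^1=1 (1,3):1^3=2 (2,2):2^2=0 (0,3):0^3=3 (1,2):1^2=3 -> mex({0, 1, 2, 3}) = 4
G(6) = mex({0, 1, 2, 4}) = 3
G(7) = mex({0, 1, 3, 4, 5}) = 2
G(8) = mex({0, 2, 3, 5, 6}) = 1
G(9) = mex({0, 1, 2, 3, 6, 7}) = 4
G(10) = mex({0, 1, 3, 4, 5, 7}) = 2
G(11) = mex({0, 1, 2, 3, 4, 5}) = 6
G(12) = mex({0, 1, 2, 3, 5, 6, 7}) = 4
G(13) = mex({0, 2, 3, 4, 6, 7}) = 1
G(14) = mex({0, 1, 4, 5, 6, 7}) = 2
G(15) = mex({0, 1, 2, 3, 4, 5, 6}) = 7
G(16) = mex({0, 2, 3, 5, 6, 7}) = 1
G(17) = mex({0, 1, 2, 3, 5, 6, 7}) = 4
G(18) = mex({0, 1, 2, 4, 5, 6}) = 3
G(19) = mex({0, 1, 3, 4, 5, 7}) = 2
G(20) = mex({0, 2, 3, 4, 5, 6, 7}) = 1
G(21) = mex({0, 1, 2, 3, 5, 6, 7}) = 4
G(22) = mex({0, 1, 2, 3, 4, 5, 7}) = 6
G(23) = mex({0, 1, 2, 3, 4, 5, 6}) = 7
G(24) = mex({0, 1, 2, 3, 5, 6, 7}) = 4
G(25) = mex({0, 2, 3, 4, 6, 7}) = 1
G(26) = mex({0, 1, 3, 4, 5, 6, 7}) = 2
G(27) = mex({0, 1, 2, 3, 4, 5, 6, 7}) = 8
G(28) = mex({0, 1, 2, 3, 4, 6, 7, 8}) = 5
G(29) = mex({0, 1, 2, 3, 5, 6, 7, 8, 9}) = 4
G(30) = mex({0, 1, 2, 3, 4, 5, 6, 9, 10}) = 7
G(31) = mex({0, 1, 3, 4, 5, 7, 10, 11}) = 2
G(32) = mex({0, 2, 3, 4, 5, 6, 7, 9, 11}) = 1
G(33) = mex({0, 1, 2, 3, 4, 5, 6, 7, 9, 12}) = 8
G(34) = mex({0, 1, 2, 3, 4, 5, 7, 8, 11, 12}) = 6
G(35) = mex({0, 1, 2, 3, 4, 5, 6, 8, 9, 10, 11}) = 7
G(36) = mex({0, 1, 2, 3, 5, 6, 7, 9, 10}) = 4
G(37) = mex({0, 2, 3, 4, 6, 7, 9, 10, 11, 12}) = 1
G(38) = mex({0, 1, 3, 4, 5, 6, 7, 9, 10, 11, 12}) = 2
G(39) = mex({0, 1, 2, 4, 5, 6, 7, 9, 10, 12, 14}) = 3
G(40) = mex({0, 2, 3, 4, 6, 7, 11, 12, 14}) = 1
G(41) = mex({0, 1, 2, 3, 5, 6, 7, 9, 10, 11, 12}) = 4
G(42) = mex({0, 1, 2, 3, 4, 5, 6, 9, 10}) = 7
G(43) = mex({0, 1, 3, 4, 5, 7, 9, 10, 12, 15}) = 2
G(44) = mex({0, 2, 3, 4, 5, 6, 7, 9, 10, 12, 15}) = 1
G(45) = mex({0, 1, 2, 3, 4, 5, 6, 7, 9, 10, 12, 14}) = 8
G(46) = mex({0, 1, 3, 4, 5, 7, 8, 11, 12, 14}) = 2
G(47) = mex({0, 1, 2, 3, 4, 5, 6, 8, 9, 10, 11, 12}) = 7
G(48) = mex({0, 1, 2, 3, 5, 6, 7, 9, 10}) = 4
G(49) = mex({0, 2, 3, 4, 6, 7, 9, 10, 11, 12, 15}) = 1
G(50) = mex({0, 1, 4, 5, 6, 7, 9, 11, 12, 14, 15}) = 2
G(51) = mex({0, 1, 2, 3, 4, 5, 6, 7, 9, 12, 14, 15}) = 8
Therefore G(51) = 8.

8


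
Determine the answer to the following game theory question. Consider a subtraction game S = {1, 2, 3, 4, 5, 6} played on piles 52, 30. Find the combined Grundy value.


Subtraction set: {1, 2, 3, 4, 5, 6}
For this subtraction set, G(n) = n mod 7 (period = max + 1 = 7).
Pile 1 (size 52): G(52) = 52 mod 7 = 3
Pile 2 (size 30): G(30) = 30 mod 7 = 2
Total Grundy value = XOR of all: 3 XOR 2 = 1

1


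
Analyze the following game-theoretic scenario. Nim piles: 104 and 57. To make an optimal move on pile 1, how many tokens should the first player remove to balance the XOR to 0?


Piles: 104 and 57
Current XOR: 104 XOR 57 = 81 (non-zero, so this is an N-position).
To make the XOR zero, we need to find a move that balances the piles.
For pile 1 (size 104): target = 104 XOR 81 = 57
We reduce pile 1 from 104 to 57.
Tokens removed: 104 - 57 = 47
Verification: 57 XOR 57 = 0

47


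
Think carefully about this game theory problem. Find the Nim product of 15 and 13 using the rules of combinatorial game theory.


Nim multiplication is bilinear over XOR: (u XOR v) * w = (u*w) XOR (v*w).
So we split each operand into its bit components and XOR the pairwise Nim products.
15 = 1 + 2 + 4 + 8 (as XOR of powers of 2).
13 = 1 + 4 + 8 (as XOR of powers of 2).
Using the standard Nim-product table on single bits:
  2*2 = 3,   2*4 = 8,   2*8 = 12,
  4*4 = 6,   4*8 = 11,  8*8 = 13,
and  1*x = x (identity), k*l = l*k (commutative).
Pairwise Nim products:
  1 * 1 = 1
  1 * 4 = 4
  1 * 8 = 8
  2 * 1 = 2
  2 * 4 = 8
  2 * 8 = 12
  4 * 1 = 4
  4 * 4 = 6
  4 * 8 = 11
  8 * 1 = 8
  8 * 4 = 11
  8 * 8 = 13
XOR them: 1 XOR 4 XOR 8 XOR 2 XOR 8 XOR 12 XOR 4 XOR 6 XOR 11 XOR 8 XOR 11 XOR 13 = 12.
Result: 15 * 13 = 12 (in Nim).

12


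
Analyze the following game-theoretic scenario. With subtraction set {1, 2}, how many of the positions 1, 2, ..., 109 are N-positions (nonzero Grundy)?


Subtraction set S = {1, 2}, so G(n) = n mod 3.
G(n) = 0 when n is a multiple of 3.
Multiples of 3 in [1, 109]: 36
N-positions (nonzero Grundy) = 109 - 36 = 73

73


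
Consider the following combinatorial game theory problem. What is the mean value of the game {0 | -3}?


Game = {0 | -3}, a switch {a | b} with numbers a > b.
Its thermograph has left wall a - t and right wall b + t, which meet at t = (a - b)/2, where both equal (a + b)/2. So the mast (mean value) is at (a + b)/2.
Mean = (0 + (-3))/2 = -3/2 = -3/2

-3/2


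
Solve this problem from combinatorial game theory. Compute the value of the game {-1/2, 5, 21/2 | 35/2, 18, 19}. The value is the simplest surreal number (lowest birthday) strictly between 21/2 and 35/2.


Left options: {-1/2, 5, 21/2}, max = 21/2
Right options: {35/2, 18, 19}, min = 35/2
All options are numbers and max(Left) < min(Right), so by the simplicity theorem the value is the simplest (earliest-born) number strictly between 21/2 and 35/2.
Integers 11 through 17 all lie strictly between 21/2 and 35/2.
Among integers, the simplest (lowest birthday = smallest |n|; 0 is born on day 0, +-n on day n) is 11.
No non-integer in the interval can be simpler: if x is a non-integer in the interval, then floor(x) or ceil(x) also lies in the interval (the interval contains an integer), and both are proper prefixes of x's sign expansion, i.e. born earlier. So the game value is 11.
Game value = 11

11


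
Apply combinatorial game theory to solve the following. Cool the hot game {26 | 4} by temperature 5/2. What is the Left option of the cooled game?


Original game: {26 | 4} (a switch {a | b} with a > b).
Cooling by t (for t below the temperature (a - b)/2 = 11) taxes each move by t: {a | b} cooled by t is {a - t | b + t}.
Cooling amount: t = 5/2
Cooled Left option: 26 - 5/2 = 47/2
Cooled Right option: 4 + 5/2 = 13/2
Cooled game: {47/2 | 13/2}
Left option = 47/2

47/2


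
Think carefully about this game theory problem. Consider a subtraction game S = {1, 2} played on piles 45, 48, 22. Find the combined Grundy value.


Subtraction set: {1, 2}
For this subtraction set, G(n) = n mod 3 (period = max + 1 = 3).
Pile 1 (size 45): G(45) = 45 mod 3 = 0
Pile 2 (size 48): G(48) = 48 mod 3 = 0
Pile 3 (size 22): G(22) = 22 mod 3 = 1
Total Grundy value = XOR of all: 0 XOR 0 XOR 1 = 1

1


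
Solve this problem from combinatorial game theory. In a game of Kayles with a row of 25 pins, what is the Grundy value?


Kayles: a move removes 1 or 2 adjacent pins from a contiguous row.
Removing pins from a row of k leaves two independent rows (a, b) with a + b = k - 1 (one pin) or a + b = k - 2 (two pins); an end removal gives a = 0.
By Sprague-Grundy, G(k) = mex{ G(a) XOR G(b) } over all these splits. G(0) = 0.
G(1): splits (0,0):0^0=0 -> mex({0}) = 1
G(2): splits (0,1):0^1=1 (0,0):0^0=0 -> mex({0, 1}) = 2
G(3): splits (0,2):0^2=2 (1,1):1^1=0 (0,1):0^1=1 -> mex({0, 1, 2}) = 3
G(4): splits (0,3):0^3=3 (1,2):1^2=3 (0,2):0^2=2 (1,1):1^1=0 -> mex({0, 2, 3}) = 1
G(5): splits (0,4):0^1=1 (1,3):1^3=2 (2,2):2^2=0 (0,3):0^3=3 (1,2):1^2=3 -> mex({0, 1, 2, 3}) = 4
G(6) = mex({0, 1, 2, 4}) = 3
G(7) = mex({0, 1, 3, 4, 5}) = 2
G(8) = mex({0, 2, 3, 5, 6}) = 1
G(9) = mex({0, 1, 2, 3, 6, 7}) = 4
G(10) = mex({0, 1, 3, 4, 5, 7}) = 2
G(11) = mex({0, 1, 2, 3, 4, 5}) = 6
G(12) = mex({0, 1, 2, 3, 5, 6, 7}) = 4
G(13) = mex({0, 2, 3, 4, 6, 7}) = 1
G(14) = mex({0, 1, 4, 5, 6, 7}) = 2
G(15) = mex({0, 1, 2, 3, 4, 5, 6}) = 7
G(16) = mex({0, 2, 3, 5, 6, 7}) = 1
G(17) = mex({0, 1, 2, 3, 5, 6, 7}) = 4
G(18) = mex({0, 1, 2, 4, 5, 6}) = 3
G(19) = mex({0, 1, 3, 4, 5, 7}) = 2
G(20) = mex({0, 2, 3, 4, 5, 6, 7}) = 1
G(21) = mex({0, 1, 2, 3, 5, 6, 7}) = 4
G(22) = mex({0, 1, 2, 3, 4, 5, 7}) = 6
G(23) = mex({0, 1, 2, 3, 4, 5, 6}) = 7
G(24) = mex({0, 1, 2, 3, 5, 6, 7}) = 4
G(25) = mex({0, 2, 3, 4, 6, 7}) = 1
Therefore G(25) = 1.

1


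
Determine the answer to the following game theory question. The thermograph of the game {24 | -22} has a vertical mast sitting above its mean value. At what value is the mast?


Game = {24 | -22}, a switch {a | b} with numbers a > b.
Its thermograph has left wall a - t and right wall b + t, which meet at t = (a - b)/2, where both equal (a + b)/2. So the mast (mean value) is at (a + b)/2.
Mean = (24 + (-22))/2 = 2/2 = 1

1


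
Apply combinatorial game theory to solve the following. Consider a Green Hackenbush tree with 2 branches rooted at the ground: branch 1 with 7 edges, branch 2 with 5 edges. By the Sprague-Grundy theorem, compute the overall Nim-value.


The tree has 2 branches from the ground vertex.
In Green Hackenbush, the Nim-value of a simple path of length k is k.
Branch 1: length 7, Nim-value = 7
Branch 2: length 5, Nim-value = 5
Total Nim-value = XOR of all branch values:
0 XOR 7 = 7
7 XOR 5 = 2
Nim-value of the tree = 2

2


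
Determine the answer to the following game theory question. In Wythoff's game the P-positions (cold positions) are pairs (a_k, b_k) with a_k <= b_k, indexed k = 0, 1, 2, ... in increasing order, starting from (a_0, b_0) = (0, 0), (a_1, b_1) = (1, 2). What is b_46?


By Wythoff's theorem, a_k = floor(k * phi) and b_k = floor(k * phi^2) = a_k + k, where phi = (1 + sqrt(5))/2 is the golden ratio.
phi = (1 + sqrt(5))/2 = 1.618034
phi^2 = phi + 1 = 2.618034
k = 46
k * phi^2 = 46 * 2.618034 = 120.429563
b_46 = floor(k * phi^2) = 120 (check: a_46 + k = 74 + 46 = 120)

120


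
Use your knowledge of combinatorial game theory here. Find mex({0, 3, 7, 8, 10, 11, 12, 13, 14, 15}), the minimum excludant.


Set = {0, 3, 7, 8, 10, 11, 12, 13, 14, 15}
0 is in the set.
1 is NOT in the set. This is the mex.
mex = 1

1


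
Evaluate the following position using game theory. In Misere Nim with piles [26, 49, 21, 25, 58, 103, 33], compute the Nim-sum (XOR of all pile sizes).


We need the XOR (exclusive or) of all pile sizes.
After XOR-ing pile 1 (size 26): 0 XOR 26 = 26
After XOR-ing pile 2 (size 49): 26 XOR 49 = 43
After XOR-ing pile 3 (size 21): 43 XOR 21 = 62
After XOR-ing pile 4 (size 25): 62 XOR 25 = 39
After XOR-ing pile 5 (size 58): 39 XOR 58 = 29
After XOR-ing pile 6 (size 103): 29 XOR 103 = 122
After XOR-ing pile 7 (size 33): 122 XOR 33 = 91
The Nim-value of this position is 91.

91


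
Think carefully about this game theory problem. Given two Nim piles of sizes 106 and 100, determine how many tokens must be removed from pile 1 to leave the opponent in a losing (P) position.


Piles: 106 and 100
Current XOR: 106 XOR 100 = 14 (non-zero, so this is an N-position).
To make the XOR zero, we need to find a move that balances the piles.
For pile 1 (size 106): target = 106 XOR 14 = 100
We reduce pile 1 from 106 to 100.
Tokens removed: 106 - 100 = 6
Verification: 100 XOR 100 = 0

6


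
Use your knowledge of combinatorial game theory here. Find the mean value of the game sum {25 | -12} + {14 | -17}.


G1 = {25 | -12}, G2 = {14 | -17}
Each is a switch {a | b} with numbers a > b; its mean value is (a + b)/2, and mean value is additive over game sums: m(G1 + G2) = m(G1) + m(G2).
Mean of G1 = (25 + (-12))/2 = 13/2 = 13/2
Mean of G2 = (14 + (-17))/2 = -3/2 = -3/2
Mean of G1 + G2 = 13/2 + -3/2 = 5

5


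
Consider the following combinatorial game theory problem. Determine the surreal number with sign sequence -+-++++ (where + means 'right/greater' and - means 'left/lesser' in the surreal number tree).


Sign expansion: -+-++++
Rule: track bounds (lo, hi), initially (-inf, +inf). On '+', the current value becomes lo and we move to the simplest number in (value, hi): value + 1 if hi = +inf, otherwise the midpoint (value + hi)/2. On '-', the current value becomes hi and we move to value - 1 if lo = -inf, otherwise the midpoint (lo + value)/2.
Start at 0.
Step 1: sign = -, move left. Bounds: (-inf, 0). Value = -1
Step 2: sign = +, move right. Bounds: (-1, 0). Value = -1/2
Step 3: sign = -, move left. Bounds: (-1, -1/2). Value = -3/4
Step 4: sign = +, move right. Bounds: (-3/4, -1/2). Value = -5/8
Step 5: sign = +, move right. Bounds: (-5/8, -1/2). Value = -9/16
Step 6: sign = +, move right. Bounds: (-9/16, -1/2). Value = -17/32
Step 7: sign = +, move right. Bounds: (-17/32, -1/2). Value = -33/64
The surreal number with sign expansion -+-++++ is -33/64.

-33/64


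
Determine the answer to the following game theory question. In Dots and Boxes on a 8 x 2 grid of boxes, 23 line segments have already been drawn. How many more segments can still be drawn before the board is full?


Grid: 8 x 2 boxes, i.e. 9 rows and 3 columns of dots.
Horizontal edges: (rows + 1) * cols = 9 * 2 = 18
Vertical edges: rows * (cols + 1) = 8 * 3 = 24
Total edges: 18 + 24 = 42
Edges drawn: 23
Remaining: 42 - 23 = 19

19


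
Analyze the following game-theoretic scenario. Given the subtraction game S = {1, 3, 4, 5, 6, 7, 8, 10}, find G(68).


The subtraction set is S = {1, 3, 4, 5, 6, 7, 8, 10}.
G(k) = mex{ G(k - s) : s in S, s <= k }. We compute iteratively: G(0) = 0.
G(1) = mex({0}) = 1
G(2) = mex({1}) = 0
G(3) = mex({0}) = 1
G(4) = mex({0, 1}) = 2
G(5) = mex({0, 1, 2}) = 3
G(6) = mex({0, 1, 3}) = 2
G(7) = mex({0, 1, 2}) = 3
G(8) = mex({0, 1, 2, 3}) = 4
G(9) = mex({0, 1, 2, 3, 4}) = 5
G(10) = mex({0, 1, 2, 3, 5}) = 4
G(11) = mex({1, 2, 3, 4}) = 0
G(12) = mex({0, 2, 3, 4, 5}) = 1
G(13) = mex({1, 2, 3, 4, 5}) = 0
G(14) = mex({0, 2, 3, 4, 5}) = 1
G(15) = mex({0, 1, 3, 4, 5}) = 2
G(16) = mex({0, 1, 2, 4, 5}) = 3
G(17) = mex({0, 1, 3, 4, 5}) = 2
G(18) = mex({0, 1, 2, 4}) = 3
G(19) = mex({0, 1, 2, 3, 5}) = 4
G(20) = mex({0, 1, 2, 3, 4}) = 5
Observe that G(11)..G(20) = 0, 1, 0, 1, 2, 3, 2, 3, 4, 5 repeats G(0)..G(9) = 0, 1, 0, 1, 2, 3, 2, 3, 4, 5.
For k >= max(S) = 10, G(k) is determined by the previous 10 values G(k-10)..G(k-1); a window of 10 consecutive values has recurred shifted by 11, so by induction G(k + 11) = G(k) for all k >= 0: the sequence is periodic from the start with period 11.
One period: G(0..10) = 0, 1, 0, 1, 2, 3, 2, 3, 4, 5, 4.
68 mod 11 = 2, so G(68) = G(2) = 0.

0


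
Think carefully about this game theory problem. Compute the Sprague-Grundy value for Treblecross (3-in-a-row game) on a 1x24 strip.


Treblecross: place X on empty cells; 3-in-a-row wins.
Playing within two cells of an existing X lets the opponent win at once, so sensible play treats the cells i-2..i+2 around each X as dead. The player left with no safe cell loses, so this is a normal-play take-away game on strips of safe cells.
Placing X at cell i (0-indexed) of a strip of k safe cells leaves independent strips of sizes max(0, i-2) and max(0, k-i-3). Hence G(k) = mex{ G(max(0,i-2)) XOR G(max(0,k-i-3)) : 0 <= i < k }, with G(0) = 0.
G(1): splits (0,0):0^0=0 -> mex({0}) = 1
G(2): splits (0,0):0^0=0 -> mex({0}) = 1
G(3): splits (0,0):0^0=0 -> mex({0}) = 1
G(4): splits (0,1):0^1=1 (0,0):0^0=0 -> mex({0, 1}) = 2
G(5): splits (0,2):0^1=1 (0,1):0^1=1 (0,0):0^0=0 -> mex({0, 1}) = 2
G(6) = mex({1}) = 0
G(7) = mex({0, 1, 2}) = 3
G(8) = mex({0, 1, 2}) = 3
G(9) = mex({0, 2}) = 1
G(10) = mex({0, 2, 3}) = 1
G(11) = mex({0, 3}) = 1
G(12) = mex({1, 3}) = 0
G(13) = mex({0, 1, 2, 3}) = 4
G(14) = mex({0, 1, 2}) = 3
G(15) = mex({0, 1, 2}) = 3
G(16) = mex({0, 1, 2, 4}) = 3
G(17) = mex({0, 1, 3, 4}) = 2
G(18) = mex({0, 1, 3, 4}) = 2
G(19) = mex({0, 1, 3, 5}) = 2
G(20) = mex({0, 1, 2, 3, 5}) = 4
G(21) = mex({0, 1, 2, 3, 5}) = 4
G(22) = mex({1, 2, 6}) = 0
G(23) = mex({0, 1, 2, 3, 4, 6}) = 5
G(24) = mex({0, 1, 2, 3, 4}) = 5
Therefore G(24) = 5.

5


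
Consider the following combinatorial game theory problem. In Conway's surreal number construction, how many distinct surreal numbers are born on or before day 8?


Day 0: {|} = 0 is born. Count = 1.
Day n: the number of surreal numbers born by day n is 2^(n+1) - 1.
By day 0: 2^1 - 1 = 1
By day 1: 2^2 - 1 = 3
By day 2: 2^3 - 1 = 7
By day 3: 2^4 - 1 = 15
By day 4: 2^5 - 1 = 31
By day 5: 2^6 - 1 = 63
By day 6: 2^7 - 1 = 127
By day 7: 2^8 - 1 = 255
By day 8: 2^9 - 1 = 511
By day 8: 511 surreal numbers.

511


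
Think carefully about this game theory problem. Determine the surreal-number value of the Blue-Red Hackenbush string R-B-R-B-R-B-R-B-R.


Edges (from ground): R-B-R-B-R-B-R-B-R
By Berlekamp's sign-expansion rule, a Blue-Red Hackenbush stalk has the value of the surreal number whose sign sequence is the edge sequence with B -> + and R -> -.
Sign sequence: -+-+-+-+-
Trace the sign expansion in the surreal number tree, starting from 0:
Edge 1: R (sign -) -> bounds (-inf, 0), value = -1
Edge 2: B (sign +) -> bounds (-1, 0), value = -1/2
Edge 3: R (sign -) -> bounds (-1, -1/2), value = -3/4
Edge 4: B (sign +) -> bounds (-3/4, -1/2), value = -5/8
Edge 5: R (sign -) -> bounds (-3/4, -5/8), value = -11/16
Edge 6: B (sign +) -> bounds (-11/16, -5/8), value = -21/32
Edge 7: R (sign -) -> bounds (-11/16, -21/32), value = -43/64
Edge 8: B (sign +) -> bounds (-43/64, -21/32), value = -85/128
Edge 9: R (sign -) -> bounds (-43/64, -85/128), value = -171/256
Game value = -171/256

-171/256


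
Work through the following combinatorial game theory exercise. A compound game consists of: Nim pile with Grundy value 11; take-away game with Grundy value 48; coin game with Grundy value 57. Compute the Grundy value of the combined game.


By the Sprague-Grundy theorem, the Grundy value of a sum of games is the XOR of individual Grundy values.
Nim pile: Grundy value = 11. Running XOR: 0 XOR 11 = 11
take-away game: Grundy value = 48. Running XOR: 11 XOR 48 = 59
coin game: Grundy value = 57. Running XOR: 59 XOR 57 = 2
The combined Grundy value is 2.

2


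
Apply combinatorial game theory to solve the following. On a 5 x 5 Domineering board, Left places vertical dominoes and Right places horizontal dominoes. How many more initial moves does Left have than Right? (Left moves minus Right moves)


Board is 5 x 5 (rows x cols).
Left (vertical) placements: (rows-1) * cols = 4 * 5 = 20
Right (horizontal) placements: rows * (cols-1) = 5 * 4 = 20
Advantage = Left - Right = 20 - 20 = 0

0


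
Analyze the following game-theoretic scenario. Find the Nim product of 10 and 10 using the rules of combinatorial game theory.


Nim multiplication is bilinear over XOR: (u XOR v) * w = (u*w) XOR (v*w).
So we split each operand into its bit components and XOR the pairwise Nim products.
10 = 2 + 8 (as XOR of powers of 2).
10 = 2 + 8 (as XOR of powers of 2).
Using the standard Nim-product table on single bits:
  2*2 = 3,   2*4 = 8,   2*8 = 12,
  4*4 = 6,   4*8 = 11,  8*8 = 13,
and  1*x = x (identity), k*l = l*k (commutative).
Pairwise Nim products:
  2 * 2 = 3
  2 * 8 = 12
  8 * 2 = 12
  8 * 8 = 13
XOR them: 3 XOR 12 XOR 12 XOR 13 = 14.
Result: 10 * 10 = 14 (in Nim).

14


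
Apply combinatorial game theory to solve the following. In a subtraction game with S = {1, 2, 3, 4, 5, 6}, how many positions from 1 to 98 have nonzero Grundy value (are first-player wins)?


Subtraction set S = {1, 2, 3, 4, 5, 6}, so G(n) = n mod 7.
G(n) = 0 when n is a multiple of 7.
Multiples of 7 in [1, 98]: 14
N-positions (nonzero Grundy) = 98 - 14 = 84

84


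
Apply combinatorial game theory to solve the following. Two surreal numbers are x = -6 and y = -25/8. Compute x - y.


x = -6, y = -25/8
Converting to common denominator: 8
x = -48/8, y = -25/8
x - y = -6 - -25/8 = -23/8

-23/8


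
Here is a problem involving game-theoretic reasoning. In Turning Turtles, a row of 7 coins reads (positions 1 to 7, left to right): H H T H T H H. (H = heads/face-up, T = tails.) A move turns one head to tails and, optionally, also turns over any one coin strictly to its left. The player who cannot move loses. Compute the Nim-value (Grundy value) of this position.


Coins: H H T H T H H
Key fact: a single head at position k behaves exactly like a Nim heap of size k (turning it to T and optionally flipping a coin at j < k corresponds to moving the heap from k to j, or to 0), and heads combine as a disjunctive sum (two heads at the same place would cancel, matching j XOR j = 0). So the Nim-value is the XOR of the 1-indexed positions of the heads.
Face-up positions (1-indexed): [1, 2, 4, 6, 7]
XOR 0 with 1: 0 XOR 1 = 1
XOR 1 with 2: 1 XOR 2 = 3
XOR 3 with 4: 3 XOR 4 = 7
XOR 7 with 6: 7 XOR 6 = 1
XOR 1 with 7: 1 XOR 7 = 6
Nim-value = 6

6


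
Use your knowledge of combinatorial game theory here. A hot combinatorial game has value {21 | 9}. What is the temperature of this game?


The game is {21 | 9}, a switch {a | b} with numbers a > b.
Cooling {a | b} by t gives {a - t | b + t}, which stops being hot when a - t = b + t, i.e. at t = (a - b)/2. So the temperature of a switch is (a - b)/2.
Temperature = (Left option - Right option) / 2
= (21 - (9)) / 2
= 12 / 2
= 6

6


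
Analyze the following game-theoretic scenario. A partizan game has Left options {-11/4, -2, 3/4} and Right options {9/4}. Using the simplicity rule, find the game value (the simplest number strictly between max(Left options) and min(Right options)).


Left options: {-11/4, -2, 3/4}, max = 3/4
Right options: {9/4}, min = 9/4
All options are numbers and max(Left) < min(Right), so by the simplicity theorem the value is the simplest (earliest-born) number strictly between 3/4 and 9/4.
Integers 1 through 2 all lie strictly between 3/4 and 9/4.
Among integers, the simplest (lowest birthday = smallest |n|; 0 is born on day 0, +-n on day n) is 1.
No non-integer in the interval can be simpler: if x is a non-integer in the interval, then floor(x) or ceil(x) also lies in the interval (the interval contains an integer), and both are proper prefixes of x's sign expansion, i.e. born earlier. So the game value is 1.
Game value = 1

1


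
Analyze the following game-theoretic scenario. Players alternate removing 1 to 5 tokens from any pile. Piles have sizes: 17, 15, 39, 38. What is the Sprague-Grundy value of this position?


Subtraction set: {1, 2, 3, 4, 5}
For this subtraction set, G(n) = n mod 6 (period = max + 1 = 6).
Pile 1 (size 17): G(17) = 17 mod 6 = 5
Pile 2 (size 15): G(15) = 15 mod 6 = 3
Pile 3 (size 39): G(39) = 39 mod 6 = 3
Pile 4 (size 38): G(38) = 38 mod 6 = 2
Total Grundy value = XOR of all: 5 XOR 3 XOR 3 XOR 2 = 7

7


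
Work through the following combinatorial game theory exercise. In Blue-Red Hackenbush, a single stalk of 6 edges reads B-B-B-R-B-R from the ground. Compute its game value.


Edges (from ground): B-B-B-R-B-R
By Berlekamp's sign-expansion rule, a Blue-Red Hackenbush stalk has the value of the surreal number whose sign sequence is the edge sequence with B -> + and R -> -.
Sign sequence: +++-+-
Trace the sign expansion in the surreal number tree, starting from 0:
Edge 1: B (sign +) -> bounds (0, +inf), value = 1
Edge 2: B (sign +) -> bounds (1, +inf), value = 2
Edge 3: B (sign +) -> bounds (2, +inf), value = 3
Edge 4: R (sign -) -> bounds (2, 3), value = 5/2
Edge 5: B (sign +) -> bounds (5/2, 3), value = 11/4
Edge 6: R (sign -) -> bounds (5/2, 11/4), value = 21/8
Game value = 21/8

21/8


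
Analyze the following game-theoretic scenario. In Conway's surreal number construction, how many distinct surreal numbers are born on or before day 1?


Day 0: {|} = 0 is born. Count = 1.
Day n: the number of surreal numbers born by day n is 2^(n+1) - 1.
By day 0: 2^1 - 1 = 1
By day 1: 2^2 - 1 = 3
By day 1: 3 surreal numbers.

3


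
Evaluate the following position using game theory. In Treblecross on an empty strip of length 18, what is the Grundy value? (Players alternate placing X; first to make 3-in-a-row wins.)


Treblecross: place X on empty cells; 3-in-a-row wins.
Playing within two cells of an existing X lets the opponent win at once, so sensible play treats the cells i-2..i+2 around each X as dead. The player left with no safe cell loses, so this is a normal-play take-away game on strips of safe cells.
Placing X at cell i (0-indexed) of a strip of k safe cells leaves independent strips of sizes max(0, i-2) and max(0, k-i-3). Hence G(k) = mex{ G(max(0,i-2)) XOR G(max(0,k-i-3)) : 0 <= i < k }, with G(0) = 0.
G(1): splits (0,0):0^0=0 -> mex({0}) = 1
G(2): splits (0,0):0^0=0 -> mex({0}) = 1
G(3): splits (0,0):0^0=0 -> mex({0}) = 1
G(4): splits (0,1):0^1=1 (0,0):0^0=0 -> mex({0, 1}) = 2
G(5): splits (0,2):0^1=1 (0,1):0^1=1 (0,0):0^0=0 -> mex({0, 1}) = 2
G(6) = mex({1}) = 0
G(7) = mex({0, 1, 2}) = 3
G(8) = mex({0, 1, 2}) = 3
G(9) = mex({0, 2}) = 1
G(10) = mex({0, 2, 3}) = 1
G(11) = mex({0, 3}) = 1
G(12) = mex({1, 3}) = 0
G(13) = mex({0, 1, 2, 3}) = 4
G(14) = mex({0, 1, 2}) = 3
G(15) = mex({0, 1, 2}) = 3
G(16) = mex({0, 1, 2, 4}) = 3
G(17) = mex({0, 1, 3, 4}) = 2
G(18) = mex({0, 1, 3, 4}) = 2
Therefore G(18) = 2.

2


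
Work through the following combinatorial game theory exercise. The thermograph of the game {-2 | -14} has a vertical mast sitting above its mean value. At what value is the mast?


Game = {-2 | -14}, a switch {a | b} with numbers a > b.
Its thermograph has left wall a - t and right wall b + t, which meet at t = (a - b)/2, where both equal (a + b)/2. So the mast (mean value) is at (a + b)/2.
Mean = (-2 + (-14))/2 = -16/2 = -8

-8


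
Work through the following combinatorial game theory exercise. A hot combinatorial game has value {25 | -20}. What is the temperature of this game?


The game is {25 | -20}, a switch {a | b} with numbers a > b.
Cooling {a | b} by t gives {a - t | b + t}, which stops being hot when a - t = b + t, i.e. at t = (a - b)/2. So the temperature of a switch is (a - b)/2.
Temperature = (Left option - Right option) / 2
= (25 - (-20)) / 2
= 45 / 2
= 45/2

45/2


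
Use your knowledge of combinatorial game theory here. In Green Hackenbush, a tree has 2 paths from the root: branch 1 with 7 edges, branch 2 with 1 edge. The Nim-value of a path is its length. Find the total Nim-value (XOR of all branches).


The tree has 2 branches from the ground vertex.
In Green Hackenbush, the Nim-value of a simple path of length k is k.
Branch 1: length 7, Nim-value = 7
Branch 2: length 1, Nim-value = 1
Total Nim-value = XOR of all branch values:
0 XOR 7 = 7
7 XOR 1 = 6
Nim-value of the tree = 6

6


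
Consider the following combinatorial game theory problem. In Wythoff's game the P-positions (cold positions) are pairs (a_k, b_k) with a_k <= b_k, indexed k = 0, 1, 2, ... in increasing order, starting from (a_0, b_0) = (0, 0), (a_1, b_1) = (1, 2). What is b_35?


By Wythoff's theorem, a_k = floor(k * phi) and b_k = floor(k * phi^2) = a_k + k, where phi = (1 + sqrt(5))/2 is the golden ratio.
phi = (1 + sqrt(5))/2 = 1.618034
phi^2 = phi + 1 = 2.618034
k = 35
k * phi^2 = 35 * 2.618034 = 91.631190
b_35 = floor(k * phi^2) = 91 (check: a_35 + k = 56 + 35 = 91)

91


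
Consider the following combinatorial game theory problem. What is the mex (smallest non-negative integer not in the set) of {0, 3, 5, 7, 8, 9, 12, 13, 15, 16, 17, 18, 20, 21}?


Set = {0, 3, 5, 7, 8, 9, 12, 13, 15, 16, 17, 18, 20, 21}
0 is in the set.
1 is NOT in the set. This is the mex.
mex = 1

1


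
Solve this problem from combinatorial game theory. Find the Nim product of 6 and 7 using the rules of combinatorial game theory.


Nim multiplication is bilinear over XOR: (u XOR v) * w = (u*w) XOR (v*w).
So we split each operand into its bit components and XOR the pairwise Nim products.
6 = 2 + 4 (as XOR of powers of 2).
7 = 1 + 2 + 4 (as XOR of powers of 2).
Using the standard Nim-product table on single bits:
  2*2 = 3,   2*4 = 8,   2*8 = 12,
  4*4 = 6,   4*8 = 11,  8*8 = 13,
and  1*x = x (identity), k*l = l*k (commutative).
Pairwise Nim products:
  2 * 1 = 2
  2 * 2 = 3
  2 * 4 = 8
  4 * 1 = 4
  4 * 2 = 8
  4 * 4 = 6
XOR them: 2 XOR 3 XOR 8 XOR 4 XOR 8 XOR 6 = 3.
Result: 6 * 7 = 3 (in Nim).

3


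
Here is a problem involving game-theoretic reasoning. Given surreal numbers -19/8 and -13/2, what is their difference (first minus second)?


x = -19/8, y = -13/2
Converting to common denominator: 8
x = -19/8, y = -52/8
x - y = -19/8 - -13/2 = 33/8

33/8


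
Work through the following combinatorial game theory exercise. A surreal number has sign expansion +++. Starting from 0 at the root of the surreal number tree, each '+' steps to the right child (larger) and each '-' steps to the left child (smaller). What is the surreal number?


Sign expansion: +++
Rule: track bounds (lo, hi), initially (-inf, +inf). On '+', the current value becomes lo and we move to the simplest number in (value, hi): value + 1 if hi = +inf, otherwise the midpoint (value + hi)/2. On '-', the current value becomes hi and we move to value - 1 if lo = -inf, otherwise the midpoint (lo + value)/2.
Start at 0.
Step 1: sign = +, move right. Bounds: (0, +inf). Value = 1
Step 2: sign = +, move right. Bounds: (1, +inf). Value = 2
Step 3: sign = +, move right. Bounds: (2, +inf). Value = 3
The surreal number with sign expansion +++ is 3.

3


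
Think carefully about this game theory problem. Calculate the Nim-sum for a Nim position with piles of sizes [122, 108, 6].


We need the XOR (exclusive or) of all pile sizes.
After XOR-ing pile 1 (size 122): 0 XOR 122 = 122
After XOR-ing pile 2 (size 108): 122 XOR 108 = 22
After XOR-ing pile 3 (size 6): 22 XOR 6 = 16
The Nim-value of this position is 16.

16


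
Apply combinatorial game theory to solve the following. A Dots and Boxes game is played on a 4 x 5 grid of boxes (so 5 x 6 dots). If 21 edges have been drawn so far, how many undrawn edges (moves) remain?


Grid: 4 x 5 boxes, i.e. 5 rows and 6 columns of dots.
Horizontal edges: (rows + 1) * cols = 5 * 5 = 25
Vertical edges: rows * (cols + 1) = 4 * 6 = 24
Total edges: 25 + 24 = 49
Edges drawn: 21
Remaining: 49 - 21 = 28

28


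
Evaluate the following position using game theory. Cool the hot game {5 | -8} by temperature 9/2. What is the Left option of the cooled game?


Original game: {5 | -8} (a switch {a | b} with a > b).
Cooling by t (for t below the temperature (a - b)/2 = 13/2) taxes each move by t: {a | b} cooled by t is {a - t | b + t}.
Cooling amount: t = 9/2
Cooled Left option: 5 - 9/2 = 1/2
Cooled Right option: -8 + 9/2 = -7/2
Cooled game: {1/2 | -7/2}
Left option = 1/2

1/2


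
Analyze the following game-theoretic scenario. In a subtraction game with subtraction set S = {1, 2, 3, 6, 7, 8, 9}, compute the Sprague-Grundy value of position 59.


The subtraction set is S = {1, 2, 3, 6, 7, 8, 9}.
G(k) = mex{ G(k - s) : s in S, s <= k }. We compute iteratively: G(0) = 0.
G(1) = mex({0}) = 1
G(2) = mex({0, 1}) = 2
G(3) = mex({0, 1, 2}) = 3
G(4) = mex({1, 2, 3}) = 0
G(5) = mex({0, 2, 3}) = 1
G(6) = mex({0, 1, 3}) = 2
G(7) = mex({0, 1, 2}) = 3
G(8) = mex({0, 1, 2, 3}) = 4
G(9) = mex({0, 1, 2, 3, 4}) = 5
G(10) = mex({0, 1, 2, 3, 4, 5}) = 6
G(11) = mex({0, 1, 2, 3, 4, 5, 6}) = 7
G(12) = mex({0, 1, 2, 3, 5, 6, 7}) = 4
G(13) = mex({0, 1, 2, 3, 4, 6, 7}) = 5
G(14) = mex({1, 2, 3, 4, 5, 7}) = 0
G(15) = mex({0, 2, 3, 4, 5}) = 1
G(16) = mex({0, 1, 3, 4, 5, 6}) = 2
G(17) = mex({0, 1, 2, 4, 5, 6, 7}) = 3
G(18) = mex({1, 2, 3, 4, 5, 6, 7}) = 0
G(19) = mex({0, 2, 3, 4, 5, 6, 7}) = 1
G(20) = mex({0, 1, 3, 4, 5, 7}) = 2
G(21) = mex({0, 1, 2, 4, 5}) = 3
G(22) = mex({0, 1, 2, 3, 5}) = 4
Observe that G(14)..G(22) = 0, 1, 2, 3, 0, 1, 2, 3, 4 repeats G(0)..G(8) = 0, 1, 2, 3, 0, 1, 2, 3, 4.
For k >= max(S) = 9, G(k) is determined by the previous 9 values G(k-9)..G(k-1); a window of 9 consecutive values has recurred shifted by 14, so by induction G(k + 14) = G(k) for all k >= 0: the sequence is periodic from the start with period 14.
One period: G(0..13) = 0, 1, 2, 3, 0, 1, 2, 3, 4, 5, 6, 7, 4, 5.
59 mod 14 = 3, so G(59) = G(3) = 3.

3


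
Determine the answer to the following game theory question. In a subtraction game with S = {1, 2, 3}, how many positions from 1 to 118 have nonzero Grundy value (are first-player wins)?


Subtraction set S = {1, 2, 3}, so G(n) = n mod 4.
G(n) = 0 when n is a multiple of 4.
Multiples of 4 in [1, 118]: 29
N-positions (nonzero Grundy) = 118 - 29 = 89

89


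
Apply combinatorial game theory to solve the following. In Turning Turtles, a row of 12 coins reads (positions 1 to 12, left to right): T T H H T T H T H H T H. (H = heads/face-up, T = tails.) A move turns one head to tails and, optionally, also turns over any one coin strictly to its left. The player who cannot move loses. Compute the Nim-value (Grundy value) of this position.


Coins: T T H H T T H T H H T H
Key fact: a single head at position k behaves exactly like a Nim heap of size k (turning it to T and optionally flipping a coin at j < k corresponds to moving the heap from k to j, or to 0), and heads combine as a disjunctive sum (two heads at the same place would cancel, matching j XOR j = 0). So the Nim-value is the XOR of the 1-indexed positions of the heads.
Face-up positions (1-indexed): [3, 4, 7, 9, 10, 12]
XOR 0 with 3: 0 XOR 3 = 3
XOR 3 with 4: 3 XOR 4 = 7
XOR 7 with 7: 7 XOR 7 = 0
XOR 0 with 9: 0 XOR 9 = 9
XOR 9 with 10: 9 XOR 10 = 3
XOR 3 with 12: 3 XOR 12 = 15
Nim-value = 15

15


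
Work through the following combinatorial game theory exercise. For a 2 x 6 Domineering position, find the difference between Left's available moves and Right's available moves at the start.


Board is 2 x 6 (rows x cols).
Left (vertical) placements: (rows-1) * cols = 1 * 6 = 6
Right (horizontal) placements: rows * (cols-1) = 2 * 5 = 10
Advantage = Left - Right = 6 - 10 = -4

-4


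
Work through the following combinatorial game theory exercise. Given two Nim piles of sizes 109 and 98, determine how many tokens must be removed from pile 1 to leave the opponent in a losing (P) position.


Piles: 109 and 98
Current XOR: 109 XOR 98 = 15 (non-zero, so this is an N-position).
To make the XOR zero, we need to find a move that balances the piles.
For pile 1 (size 109): target = 109 XOR 15 = 98
We reduce pile 1 from 109 to 98.
Tokens removed: 109 - 98 = 11
Verification: 98 XOR 98 = 0

11


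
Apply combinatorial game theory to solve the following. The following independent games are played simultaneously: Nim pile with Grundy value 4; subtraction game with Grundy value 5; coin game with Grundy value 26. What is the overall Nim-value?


By the Sprague-Grundy theorem, the Grundy value of a sum of games is the XOR of individual Grundy values.
Nim pile: Grundy value = 4. Running XOR: 0 XOR 4 = 4
subtraction game: Grundy value = 5. Running XOR: 4 XOR 5 = 1
coin game: Grundy value = 26. Running XOR: 1 XOR 26 = 27
The combined Grundy value is 27.

27


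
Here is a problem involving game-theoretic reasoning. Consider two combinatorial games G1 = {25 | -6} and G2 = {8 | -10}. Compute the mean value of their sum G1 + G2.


G1 = {25 | -6}, G2 = {8 | -10}
Each is a switch {a | b} with numbers a > b; its mean value is (a + b)/2, and mean value is additive over game sums: m(G1 + G2) = m(G1) + m(G2).
Mean of G1 = (25 + (-6))/2 = 19/2 = 19/2
Mean of G2 = (8 + (-10))/2 = -2/2 = -1
Mean of G1 + G2 = 19/2 + -1 = 17/2

17/2


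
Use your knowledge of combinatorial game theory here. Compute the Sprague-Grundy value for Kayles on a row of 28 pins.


Kayles: a move removes 1 or 2 adjacent pins from a contiguous row.
Removing pins from a row of k leaves two independent rows (a, b) with a + b = k - 1 (one pin) or a + b = k - 2 (two pins); an end removal gives a = 0.
By Sprague-Grundy, G(k) = mex{ G(a) XOR G(b) } over all these splits. G(0) = 0.
G(1): splits (0,0):0^0=0 -> mex({0}) = 1
G(2): splits (0,1):0^1=1 (0,0):0^0=0 -> mex({0, 1}) = 2
G(3): splits (0,2):0^2=2 (1,1):1^1=0 (0,1):0^1=1 -> mex({0, 1, 2}) = 3
G(4): splits (0,3):0^3=3 (1,2):1^2=3 (0,2):0^2=2 (1,1):1^1=0 -> mex({0, 2, 3}) = 1
G(5): splits (0,4):0^1=1 (1,3):1^3=2 (2,2):2^2=0 (0,3):0^3=3 (1,2):1^2=3 -> mex({0, 1, 2, 3}) = 4
G(6) = mex({0, 1, 2, 4}) = 3
G(7) = mex({0, 1, 3, 4, 5}) = 2
G(8) = mex({0, 2, 3, 5, 6}) = 1
G(9) = mex({0, 1, 2, 3, 6, 7}) = 4
G(10) = mex({0, 1, 3, 4, 5, 7}) = 2
G(11) = mex({0, 1, 2, 3, 4, 5}) = 6
G(12) = mex({0, 1, 2, 3, 5, 6, 7}) = 4
G(13) = mex({0, 2, 3, 4, 6, 7}) = 1
G(14) = mex({0, 1, 4, 5, 6, 7}) = 2
G(15) = mex({0, 1, 2, 3, 4, 5, 6}) = 7
G(16) = mex({0, 2, 3, 5, 6, 7}) = 1
G(17) = mex({0, 1, 2, 3, 5, 6, 7}) = 4
G(18) = mex({0, 1, 2, 4, 5, 6}) = 3
G(19) = mex({0, 1, 3, 4, 5, 7}) = 2
G(20) = mex({0, 2, 3, 4, 5, 6, 7}) = 1
G(21) = mex({0, 1, 2, 3, 5, 6, 7}) = 4
G(22) = mex({0, 1, 2, 3, 4, 5, 7}) = 6
G(23) = mex({0, 1, 2, 3, 4, 5, 6}) = 7
G(24) = mex({0, 1, 2, 3, 5, 6, 7}) = 4
G(25) = mex({0, 2, 3, 4, 6, 7}) = 1
G(26) = mex({0, 1, 3, 4, 5, 6, 7}) = 2
G(27) = mex({0, 1, 2, 3, 4, 5, 6, 7}) = 8
G(28) = mex({0, 1, 2, 3, 4, 6, 7, 8}) = 5
Therefore G(28) = 5.

5
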